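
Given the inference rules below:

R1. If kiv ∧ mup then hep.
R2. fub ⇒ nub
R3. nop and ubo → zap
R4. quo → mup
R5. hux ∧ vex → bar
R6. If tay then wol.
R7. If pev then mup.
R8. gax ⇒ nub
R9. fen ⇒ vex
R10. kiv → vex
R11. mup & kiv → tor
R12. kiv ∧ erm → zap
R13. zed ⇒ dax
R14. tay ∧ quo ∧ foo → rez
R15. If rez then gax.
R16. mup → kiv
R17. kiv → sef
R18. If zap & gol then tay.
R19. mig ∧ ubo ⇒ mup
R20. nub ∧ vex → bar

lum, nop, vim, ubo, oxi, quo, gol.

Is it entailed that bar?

No

Forward chaining from the given facts derives: zap, mup, kiv, sef, tay, hep, wol, vex, tor.
Rules concluding bar: R5 needs hux; R20 needs nub — none of these are established.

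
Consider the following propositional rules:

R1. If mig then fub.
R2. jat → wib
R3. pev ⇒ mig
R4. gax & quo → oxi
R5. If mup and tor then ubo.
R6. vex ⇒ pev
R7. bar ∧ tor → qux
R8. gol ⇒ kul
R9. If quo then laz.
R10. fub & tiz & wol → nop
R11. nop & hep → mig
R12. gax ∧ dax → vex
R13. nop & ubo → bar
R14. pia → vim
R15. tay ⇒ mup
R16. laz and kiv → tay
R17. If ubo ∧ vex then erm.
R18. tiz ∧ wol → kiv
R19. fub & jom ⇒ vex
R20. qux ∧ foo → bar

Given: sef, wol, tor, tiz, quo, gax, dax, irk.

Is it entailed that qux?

laz  (by R9: quo)
vex  (by R12: gax, dax)
kiv  (by R18: tiz, wol)
pev  (by R6: vex)
tay  (by R16: laz, kiv)
mig  (by R3: pev)
mup  (by R15: tay)
fub  (by R1: mig)
ubo  (by R5: mup, tor)
nop  (by R10: fub, tiz, wol)
bar  (by R13: nop, ubo)
qux  (by R7: bar, tor)

Yes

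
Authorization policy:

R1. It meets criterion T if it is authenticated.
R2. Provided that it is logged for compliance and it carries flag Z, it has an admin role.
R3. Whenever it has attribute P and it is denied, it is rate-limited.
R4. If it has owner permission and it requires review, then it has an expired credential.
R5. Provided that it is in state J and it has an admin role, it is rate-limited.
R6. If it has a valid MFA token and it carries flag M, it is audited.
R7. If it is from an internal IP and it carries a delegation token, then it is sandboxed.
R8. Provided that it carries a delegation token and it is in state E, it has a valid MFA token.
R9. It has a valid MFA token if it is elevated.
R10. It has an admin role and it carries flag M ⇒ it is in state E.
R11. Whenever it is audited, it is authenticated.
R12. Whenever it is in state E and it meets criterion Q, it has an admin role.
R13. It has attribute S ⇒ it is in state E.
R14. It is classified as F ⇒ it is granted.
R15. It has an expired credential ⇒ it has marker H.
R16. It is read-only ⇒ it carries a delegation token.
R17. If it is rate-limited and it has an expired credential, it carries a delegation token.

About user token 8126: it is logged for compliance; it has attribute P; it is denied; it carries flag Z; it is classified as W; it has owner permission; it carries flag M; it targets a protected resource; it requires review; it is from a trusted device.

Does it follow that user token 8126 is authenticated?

Yes

By R2 (it is logged for compliance, it carries flag Z): it has an admin role.
By R3 (it has attribute P, it is denied): it is rate-limited.
By R4 (it has owner permission, it requires review): it has an expired credential.
By R10 (it has an admin role, it carries flag M): it is in state E.
By R17 (it is rate-limited, it has an expired credential): it carries a delegation token.
By R8 (it carries a delegation token, it is in state E): it has a valid MFA token.
By R6 (it has a valid MFA token, it carries flag M): it is audited.
By R11 (it is audited): it is authenticated.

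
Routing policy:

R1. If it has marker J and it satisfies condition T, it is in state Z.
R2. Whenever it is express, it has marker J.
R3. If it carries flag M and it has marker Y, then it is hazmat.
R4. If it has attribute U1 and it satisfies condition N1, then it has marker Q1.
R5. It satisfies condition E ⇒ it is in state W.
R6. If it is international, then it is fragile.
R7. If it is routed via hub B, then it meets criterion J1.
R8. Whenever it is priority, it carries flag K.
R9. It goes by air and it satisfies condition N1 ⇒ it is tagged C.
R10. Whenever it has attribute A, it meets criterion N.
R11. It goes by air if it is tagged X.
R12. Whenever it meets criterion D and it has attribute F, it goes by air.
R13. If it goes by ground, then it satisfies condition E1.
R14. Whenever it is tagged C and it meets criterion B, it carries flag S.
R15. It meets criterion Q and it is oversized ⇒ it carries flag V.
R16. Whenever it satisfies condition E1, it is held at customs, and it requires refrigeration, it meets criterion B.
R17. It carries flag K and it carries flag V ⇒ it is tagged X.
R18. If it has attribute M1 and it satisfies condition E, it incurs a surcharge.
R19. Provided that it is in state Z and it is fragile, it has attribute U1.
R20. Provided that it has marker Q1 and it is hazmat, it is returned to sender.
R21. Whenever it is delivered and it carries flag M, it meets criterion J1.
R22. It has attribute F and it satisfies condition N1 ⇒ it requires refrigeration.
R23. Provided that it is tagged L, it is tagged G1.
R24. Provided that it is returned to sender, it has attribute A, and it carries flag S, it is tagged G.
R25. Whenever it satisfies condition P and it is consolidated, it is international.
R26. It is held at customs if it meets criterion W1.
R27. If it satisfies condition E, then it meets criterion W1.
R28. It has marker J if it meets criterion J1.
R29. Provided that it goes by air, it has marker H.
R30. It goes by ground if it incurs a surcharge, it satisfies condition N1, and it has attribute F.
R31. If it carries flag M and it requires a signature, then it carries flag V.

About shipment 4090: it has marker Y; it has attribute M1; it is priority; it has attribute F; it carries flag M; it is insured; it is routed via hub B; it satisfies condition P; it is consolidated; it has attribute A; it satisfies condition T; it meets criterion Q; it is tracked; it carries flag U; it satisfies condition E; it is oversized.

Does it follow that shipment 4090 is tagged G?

Forward chaining from the given facts derives: is hazmat, is in state W, meets criterion J1, carries flag K, meets criterion N, carries flag V, is tagged X, incurs a surcharge, is international, meets criterion W1, has marker J, is in state Z, is fragile, goes by air, has attribute U1, is held at customs, has marker H.
The only rule concluding "it is tagged G" is R24, which needs "it is returned to sender"; that is never established.

No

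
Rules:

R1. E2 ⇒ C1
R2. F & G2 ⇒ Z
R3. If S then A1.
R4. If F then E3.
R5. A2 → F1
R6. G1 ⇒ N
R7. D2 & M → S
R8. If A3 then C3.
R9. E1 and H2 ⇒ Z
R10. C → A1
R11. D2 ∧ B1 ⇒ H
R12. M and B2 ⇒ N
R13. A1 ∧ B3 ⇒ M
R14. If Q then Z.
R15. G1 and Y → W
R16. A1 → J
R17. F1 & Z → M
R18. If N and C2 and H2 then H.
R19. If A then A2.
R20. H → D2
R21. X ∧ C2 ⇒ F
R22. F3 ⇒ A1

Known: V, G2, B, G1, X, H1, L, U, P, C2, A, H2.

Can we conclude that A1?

N  (by R6: G1)
H  (by R18: N, C2, H2)
A2  (by R19: A)
D2  (by R20: H)
F  (by R21: X, C2)
Z  (by R2: F, G2)
F1  (by R5: A2)
M  (by R17: F1, Z)
S  (by R7: D2, M)
A1  (by R3: S)

Yes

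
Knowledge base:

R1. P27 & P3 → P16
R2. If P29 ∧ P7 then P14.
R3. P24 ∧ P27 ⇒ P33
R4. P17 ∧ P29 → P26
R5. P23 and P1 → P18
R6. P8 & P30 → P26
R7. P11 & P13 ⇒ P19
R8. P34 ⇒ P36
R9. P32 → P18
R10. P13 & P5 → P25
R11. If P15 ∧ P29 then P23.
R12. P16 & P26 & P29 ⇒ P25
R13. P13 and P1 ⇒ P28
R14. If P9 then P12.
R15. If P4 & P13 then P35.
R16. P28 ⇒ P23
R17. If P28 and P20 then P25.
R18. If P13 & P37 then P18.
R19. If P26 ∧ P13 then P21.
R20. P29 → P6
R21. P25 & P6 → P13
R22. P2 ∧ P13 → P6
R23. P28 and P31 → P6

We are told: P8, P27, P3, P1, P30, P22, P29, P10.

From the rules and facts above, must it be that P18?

Yes

P16  (by R1: P27, P3)
P26  (by R6: P8, P30)
P25  (by R12: P16, P26, P29)
P6  (by R20: P29)
P13  (by R21: P25, P6)
P28  (by R13: P13, P1)
P23  (by R16: P28)
P18  (by R5: P23, P1)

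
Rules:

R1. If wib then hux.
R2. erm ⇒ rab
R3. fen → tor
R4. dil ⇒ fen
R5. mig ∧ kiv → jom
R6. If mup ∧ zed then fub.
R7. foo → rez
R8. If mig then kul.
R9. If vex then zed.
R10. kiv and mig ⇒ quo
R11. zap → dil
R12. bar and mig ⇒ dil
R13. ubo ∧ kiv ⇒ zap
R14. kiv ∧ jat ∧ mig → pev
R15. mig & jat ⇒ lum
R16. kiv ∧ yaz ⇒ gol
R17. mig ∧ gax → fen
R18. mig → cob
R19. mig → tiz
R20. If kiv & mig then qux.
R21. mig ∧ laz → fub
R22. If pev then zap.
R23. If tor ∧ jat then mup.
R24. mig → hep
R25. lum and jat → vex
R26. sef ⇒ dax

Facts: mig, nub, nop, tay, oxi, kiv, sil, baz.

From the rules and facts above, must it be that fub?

Forward chaining from the given facts derives: jom, kul, quo, cob, tiz, qux, hep.
Rules concluding fub: R6 needs mup; R21 needs laz — none of these are established.

No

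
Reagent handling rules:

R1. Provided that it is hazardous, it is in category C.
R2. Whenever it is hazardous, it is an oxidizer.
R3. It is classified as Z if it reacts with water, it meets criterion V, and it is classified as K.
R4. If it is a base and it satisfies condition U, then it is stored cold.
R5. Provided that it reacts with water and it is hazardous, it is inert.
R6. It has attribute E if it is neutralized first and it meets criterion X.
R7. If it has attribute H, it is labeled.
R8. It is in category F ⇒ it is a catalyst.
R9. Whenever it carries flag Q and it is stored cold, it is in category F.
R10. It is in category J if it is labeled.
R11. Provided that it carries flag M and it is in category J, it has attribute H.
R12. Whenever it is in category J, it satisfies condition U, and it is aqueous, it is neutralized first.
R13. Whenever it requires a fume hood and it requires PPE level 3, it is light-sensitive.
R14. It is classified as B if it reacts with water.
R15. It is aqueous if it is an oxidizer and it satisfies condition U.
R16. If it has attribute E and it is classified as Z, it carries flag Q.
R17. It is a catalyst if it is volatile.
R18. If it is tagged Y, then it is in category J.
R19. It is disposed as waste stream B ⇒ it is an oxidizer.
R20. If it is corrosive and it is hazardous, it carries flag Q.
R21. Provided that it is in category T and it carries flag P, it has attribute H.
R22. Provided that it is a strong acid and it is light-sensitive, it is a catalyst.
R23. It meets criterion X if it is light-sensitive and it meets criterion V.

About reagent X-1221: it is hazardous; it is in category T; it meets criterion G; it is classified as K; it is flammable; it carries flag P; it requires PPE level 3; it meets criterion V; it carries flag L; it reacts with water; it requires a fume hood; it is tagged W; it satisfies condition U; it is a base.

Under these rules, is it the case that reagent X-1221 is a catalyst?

By R2 (it is hazardous): it is an oxidizer.
By R3 (it reacts with water, it meets criterion V, it is classified as K): it is classified as Z.
By R4 (it is a base, it satisfies condition U): it is stored cold.
By R13 (it requires a fume hood, it requires PPE level 3): it is light-sensitive.
By R15 (it is an oxidizer, it satisfies condition U): it is aqueous.
By R21 (it is in category T, it carries flag P): it has attribute H.
By R23 (it is light-sensitive, it meets criterion V): it meets criterion X.
By R7 (it has attribute H): it is labeled.
By R10 (it is labeled): it is in category J.
By R12 (it is in category J, it satisfies condition U, it is aqueous): it is neutralized first.
By R6 (it is neutralized first, it meets criterion X): it has attribute E.
By R16 (it has attribute E, it is classified as Z): it carries flag Q.
By R9 (it carries flag Q, it is stored cold): it is in category F.
By R8 (it is in category F): it is a catalyst.

Yes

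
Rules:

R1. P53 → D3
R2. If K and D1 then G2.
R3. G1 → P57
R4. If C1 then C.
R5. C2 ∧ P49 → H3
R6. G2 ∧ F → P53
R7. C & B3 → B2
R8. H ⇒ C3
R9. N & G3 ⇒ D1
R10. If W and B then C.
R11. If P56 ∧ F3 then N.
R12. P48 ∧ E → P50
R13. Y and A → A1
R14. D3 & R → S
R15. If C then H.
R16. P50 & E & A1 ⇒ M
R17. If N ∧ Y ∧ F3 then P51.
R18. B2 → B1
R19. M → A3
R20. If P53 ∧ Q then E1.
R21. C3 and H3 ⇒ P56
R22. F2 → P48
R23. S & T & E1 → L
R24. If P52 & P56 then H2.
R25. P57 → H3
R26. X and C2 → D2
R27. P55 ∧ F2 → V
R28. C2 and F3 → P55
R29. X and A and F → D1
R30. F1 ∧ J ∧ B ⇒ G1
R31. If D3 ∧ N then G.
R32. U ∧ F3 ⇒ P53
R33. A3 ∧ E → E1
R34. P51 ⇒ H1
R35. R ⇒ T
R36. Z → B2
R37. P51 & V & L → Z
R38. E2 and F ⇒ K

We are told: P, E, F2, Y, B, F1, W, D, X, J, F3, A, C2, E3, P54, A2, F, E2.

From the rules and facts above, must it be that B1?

Forward chaining from the given facts derives: C, A1, H, P48, D2, P55, D1, G1, K, G2, P57, P53, C3, P50, M, A3, H3, V, E1, D3, P56, N, P51, G, H1.
The only rule concluding B1 is R18, which needs B2; that is never established.

No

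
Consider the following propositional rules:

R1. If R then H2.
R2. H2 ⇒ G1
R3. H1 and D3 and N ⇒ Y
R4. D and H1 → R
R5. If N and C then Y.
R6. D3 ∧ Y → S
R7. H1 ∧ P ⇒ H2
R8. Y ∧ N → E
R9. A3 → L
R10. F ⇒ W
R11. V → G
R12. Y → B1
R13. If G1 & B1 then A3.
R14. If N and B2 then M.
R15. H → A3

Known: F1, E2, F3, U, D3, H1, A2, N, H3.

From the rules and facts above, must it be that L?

No

Forward chaining from the given facts derives: Y, S, E, B1.
The only rule concluding L is R9, which needs A3; that is never established.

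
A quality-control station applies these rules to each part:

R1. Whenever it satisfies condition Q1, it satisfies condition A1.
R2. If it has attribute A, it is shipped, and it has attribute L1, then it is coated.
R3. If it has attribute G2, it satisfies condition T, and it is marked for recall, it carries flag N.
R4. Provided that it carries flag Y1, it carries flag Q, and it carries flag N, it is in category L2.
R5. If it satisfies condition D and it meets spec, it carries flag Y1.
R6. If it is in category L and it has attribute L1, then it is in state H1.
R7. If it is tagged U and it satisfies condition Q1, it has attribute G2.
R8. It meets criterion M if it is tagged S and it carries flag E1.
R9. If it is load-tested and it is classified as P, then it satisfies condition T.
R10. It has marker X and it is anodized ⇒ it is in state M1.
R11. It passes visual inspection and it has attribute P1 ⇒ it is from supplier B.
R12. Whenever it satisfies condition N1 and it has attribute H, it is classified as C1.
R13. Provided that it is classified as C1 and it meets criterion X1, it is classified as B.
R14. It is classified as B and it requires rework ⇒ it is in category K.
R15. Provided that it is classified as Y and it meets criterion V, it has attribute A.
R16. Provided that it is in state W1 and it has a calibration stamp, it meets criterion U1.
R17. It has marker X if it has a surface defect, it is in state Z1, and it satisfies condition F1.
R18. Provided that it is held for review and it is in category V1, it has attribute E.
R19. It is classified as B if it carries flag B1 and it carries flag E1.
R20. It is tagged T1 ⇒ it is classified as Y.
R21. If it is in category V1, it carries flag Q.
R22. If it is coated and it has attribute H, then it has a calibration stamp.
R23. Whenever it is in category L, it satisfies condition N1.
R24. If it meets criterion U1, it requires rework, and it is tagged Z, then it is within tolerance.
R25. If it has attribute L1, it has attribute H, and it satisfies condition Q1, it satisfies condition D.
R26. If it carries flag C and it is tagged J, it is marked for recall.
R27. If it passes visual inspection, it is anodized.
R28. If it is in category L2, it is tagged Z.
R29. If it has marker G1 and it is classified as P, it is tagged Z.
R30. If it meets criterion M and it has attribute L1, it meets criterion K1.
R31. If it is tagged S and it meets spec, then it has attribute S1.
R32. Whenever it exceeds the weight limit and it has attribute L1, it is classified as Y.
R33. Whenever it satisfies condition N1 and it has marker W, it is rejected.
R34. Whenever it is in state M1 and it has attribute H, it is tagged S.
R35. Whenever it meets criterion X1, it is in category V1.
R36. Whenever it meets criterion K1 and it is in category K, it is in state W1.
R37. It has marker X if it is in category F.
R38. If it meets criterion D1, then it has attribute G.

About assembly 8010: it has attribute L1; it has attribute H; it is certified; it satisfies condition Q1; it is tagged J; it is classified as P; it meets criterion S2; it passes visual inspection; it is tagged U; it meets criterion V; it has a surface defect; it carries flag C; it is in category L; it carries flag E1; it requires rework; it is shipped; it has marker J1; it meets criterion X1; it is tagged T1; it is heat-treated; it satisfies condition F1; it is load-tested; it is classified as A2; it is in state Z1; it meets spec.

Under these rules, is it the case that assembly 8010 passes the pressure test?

No

Forward chaining from the given facts derives: satisfies condition A1, is in state H1, has attribute G2, satisfies condition T, has marker X, is classified as Y, satisfies condition N1, satisfies condition D, is marked for recall, is anodized, is in category V1, carries flag N, carries flag Y1, is in state M1, is classified as C1, is classified as B, is in category K, has attribute A, carries flag Q, is tagged S, is coated, is in category L2, meets criterion M, has a calibration stamp, is tagged Z, meets criterion K1, has attribute S1, is in state W1, meets criterion U1, is within tolerance.
No rule has "it passes the pressure test" as its conclusion, and it is not among the given facts.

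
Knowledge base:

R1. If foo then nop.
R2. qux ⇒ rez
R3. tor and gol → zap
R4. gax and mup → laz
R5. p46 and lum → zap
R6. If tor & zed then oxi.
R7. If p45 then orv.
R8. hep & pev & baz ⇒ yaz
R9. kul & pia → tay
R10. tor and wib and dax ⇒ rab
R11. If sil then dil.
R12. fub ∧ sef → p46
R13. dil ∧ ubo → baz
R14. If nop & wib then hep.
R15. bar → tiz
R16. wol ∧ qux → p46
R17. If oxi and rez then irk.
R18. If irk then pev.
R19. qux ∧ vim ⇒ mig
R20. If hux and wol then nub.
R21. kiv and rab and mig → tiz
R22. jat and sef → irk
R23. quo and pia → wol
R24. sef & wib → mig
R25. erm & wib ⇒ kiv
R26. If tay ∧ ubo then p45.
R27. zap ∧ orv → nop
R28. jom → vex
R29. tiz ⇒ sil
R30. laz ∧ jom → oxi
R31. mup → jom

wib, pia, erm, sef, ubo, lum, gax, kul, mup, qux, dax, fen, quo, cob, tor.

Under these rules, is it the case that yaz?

rez  (by R2: qux)
laz  (by R4: gax, mup)
tay  (by R9: kul, pia)
rab  (by R10: tor, wib, dax)
wol  (by R23: quo, pia)
mig  (by R24: sef, wib)
kiv  (by R25: erm, wib)
p45  (by R26: tay, ubo)
jom  (by R31: mup)
orv  (by R7: p45)
p46  (by R16: wol, qux)
tiz  (by R21: kiv, rab, mig)
sil  (by R29: tiz)
oxi  (by R30: laz, jom)
zap  (by R5: p46, lum)
dil  (by R11: sil)
baz  (by R13: dil, ubo)
irk  (by R17: oxi, rez)
pev  (by R18: irk)
nop  (by R27: zap, orv)
hep  (by R14: nop, wib)
yaz  (by R8: hep, pev, baz)

Yes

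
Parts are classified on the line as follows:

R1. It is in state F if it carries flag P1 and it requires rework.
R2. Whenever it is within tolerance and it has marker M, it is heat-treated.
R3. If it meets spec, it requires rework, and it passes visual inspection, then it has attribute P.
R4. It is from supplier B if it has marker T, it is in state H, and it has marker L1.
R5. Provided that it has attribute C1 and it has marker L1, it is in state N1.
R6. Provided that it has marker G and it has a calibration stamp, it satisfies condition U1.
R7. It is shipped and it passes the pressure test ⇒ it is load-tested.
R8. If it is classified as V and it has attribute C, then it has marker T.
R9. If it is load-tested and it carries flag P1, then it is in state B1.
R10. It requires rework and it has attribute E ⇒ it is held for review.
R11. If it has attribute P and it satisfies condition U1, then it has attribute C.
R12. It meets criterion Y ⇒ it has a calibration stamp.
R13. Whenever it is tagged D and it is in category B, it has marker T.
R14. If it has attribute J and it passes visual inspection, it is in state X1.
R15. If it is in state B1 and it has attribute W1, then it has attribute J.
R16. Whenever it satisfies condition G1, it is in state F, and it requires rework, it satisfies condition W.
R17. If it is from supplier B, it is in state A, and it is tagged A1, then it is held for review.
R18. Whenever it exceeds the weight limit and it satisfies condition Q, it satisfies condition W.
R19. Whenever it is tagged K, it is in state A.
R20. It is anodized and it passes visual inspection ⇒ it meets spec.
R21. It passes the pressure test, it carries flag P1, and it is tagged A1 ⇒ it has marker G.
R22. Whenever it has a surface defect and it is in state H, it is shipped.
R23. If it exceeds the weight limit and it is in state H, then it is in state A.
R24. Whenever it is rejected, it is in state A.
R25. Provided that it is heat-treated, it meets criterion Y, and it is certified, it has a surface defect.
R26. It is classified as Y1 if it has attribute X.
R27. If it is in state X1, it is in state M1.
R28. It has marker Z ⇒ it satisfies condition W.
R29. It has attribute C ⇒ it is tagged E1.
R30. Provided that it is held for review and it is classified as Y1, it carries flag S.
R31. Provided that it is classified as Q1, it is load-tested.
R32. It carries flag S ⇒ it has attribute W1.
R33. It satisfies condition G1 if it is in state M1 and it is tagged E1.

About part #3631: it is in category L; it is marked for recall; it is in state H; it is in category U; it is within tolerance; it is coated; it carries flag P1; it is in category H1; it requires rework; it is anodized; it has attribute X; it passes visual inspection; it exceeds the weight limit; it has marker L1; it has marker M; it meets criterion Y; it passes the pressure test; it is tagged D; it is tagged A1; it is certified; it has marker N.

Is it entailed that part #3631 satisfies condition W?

Forward chaining from the given facts derives: is in state F, is heat-treated, has a calibration stamp, meets spec, has marker G, is in state A, has a surface defect, is classified as Y1, has attribute P, satisfies condition U1, has attribute C, is shipped, is tagged E1, is load-tested, is in state B1.
Rules concluding "it satisfies condition W": R16 needs "it satisfies condition G1"; R18 needs "it satisfies condition Q"; R28 needs "it has marker Z" — none of these are established.

No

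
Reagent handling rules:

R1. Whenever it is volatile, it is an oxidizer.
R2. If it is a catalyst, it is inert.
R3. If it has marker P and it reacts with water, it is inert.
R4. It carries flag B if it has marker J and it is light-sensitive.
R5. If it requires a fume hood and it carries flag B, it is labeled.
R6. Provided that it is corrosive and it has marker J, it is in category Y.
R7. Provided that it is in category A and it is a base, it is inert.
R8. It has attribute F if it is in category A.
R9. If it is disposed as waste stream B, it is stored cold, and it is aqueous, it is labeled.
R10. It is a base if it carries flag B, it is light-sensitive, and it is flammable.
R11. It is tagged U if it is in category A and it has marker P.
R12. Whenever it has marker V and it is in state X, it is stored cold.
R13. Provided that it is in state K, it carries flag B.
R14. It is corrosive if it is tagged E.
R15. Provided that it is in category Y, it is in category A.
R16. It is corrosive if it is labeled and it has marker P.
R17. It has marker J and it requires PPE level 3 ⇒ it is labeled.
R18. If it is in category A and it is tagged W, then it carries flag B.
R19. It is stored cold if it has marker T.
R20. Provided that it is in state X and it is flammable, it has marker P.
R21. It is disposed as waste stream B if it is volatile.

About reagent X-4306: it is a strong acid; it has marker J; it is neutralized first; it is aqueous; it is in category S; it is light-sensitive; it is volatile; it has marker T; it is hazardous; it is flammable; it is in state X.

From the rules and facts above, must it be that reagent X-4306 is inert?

By R4 (it has marker J, it is light-sensitive): it carries flag B.
By R10 (it carries flag B, it is light-sensitive, it is flammable): it is a base.
By R19 (it has marker T): it is stored cold.
By R20 (it is in state X, it is flammable): it has marker P.
By R21 (it is volatile): it is disposed as waste stream B.
By R9 (it is disposed as waste stream B, it is stored cold, it is aqueous): it is labeled.
By R16 (it is labeled, it has marker P): it is corrosive.
By R6 (it is corrosive, it has marker J): it is in category Y.
By R15 (it is in category Y): it is in category A.
By R7 (it is in category A, it is a base): it is inert.

Yes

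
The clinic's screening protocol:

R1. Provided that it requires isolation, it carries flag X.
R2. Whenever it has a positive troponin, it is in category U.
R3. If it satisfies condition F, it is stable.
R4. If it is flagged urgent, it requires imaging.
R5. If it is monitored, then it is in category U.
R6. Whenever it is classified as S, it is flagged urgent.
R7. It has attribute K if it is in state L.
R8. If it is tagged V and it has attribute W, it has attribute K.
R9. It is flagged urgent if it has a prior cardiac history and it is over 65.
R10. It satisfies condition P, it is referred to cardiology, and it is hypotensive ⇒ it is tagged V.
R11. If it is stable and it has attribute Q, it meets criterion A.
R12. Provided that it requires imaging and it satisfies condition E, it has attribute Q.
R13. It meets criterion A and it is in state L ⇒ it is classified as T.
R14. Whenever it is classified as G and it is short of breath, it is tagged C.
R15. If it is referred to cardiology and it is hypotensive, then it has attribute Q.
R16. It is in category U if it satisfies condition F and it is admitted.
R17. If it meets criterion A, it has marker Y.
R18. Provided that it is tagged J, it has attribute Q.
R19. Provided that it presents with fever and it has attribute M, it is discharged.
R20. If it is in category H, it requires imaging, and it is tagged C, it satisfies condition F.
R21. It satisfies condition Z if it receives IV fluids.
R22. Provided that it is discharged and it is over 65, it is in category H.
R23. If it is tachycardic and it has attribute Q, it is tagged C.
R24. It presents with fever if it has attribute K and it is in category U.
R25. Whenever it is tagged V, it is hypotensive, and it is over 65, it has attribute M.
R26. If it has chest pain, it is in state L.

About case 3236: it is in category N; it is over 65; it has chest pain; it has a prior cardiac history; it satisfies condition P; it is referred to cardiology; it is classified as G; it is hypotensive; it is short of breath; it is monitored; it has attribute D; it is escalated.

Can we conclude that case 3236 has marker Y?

Yes

By R5 (it is monitored): it is in category U.
By R9 (it has a prior cardiac history, it is over 65): it is flagged urgent.
By R10 (it satisfies condition P, it is referred to cardiology, it is hypotensive): it is tagged V.
By R14 (it is classified as G, it is short of breath): it is tagged C.
By R15 (it is referred to cardiology, it is hypotensive): it has attribute Q.
By R25 (it is tagged V, it is hypotensive, it is over 65): it has attribute M.
By R26 (it has chest pain): it is in state L.
By R4 (it is flagged urgent): it requires imaging.
By R7 (it is in state L): it has attribute K.
By R24 (it has attribute K, it is in category U): it presents with fever.
By R19 (it presents with fever, it has attribute M): it is discharged.
By R22 (it is discharged, it is over 65): it is in category H.
By R20 (it is in category H, it requires imaging, it is tagged C): it satisfies condition F.
By R3 (it satisfies condition F): it is stable.
By R11 (it is stable, it has attribute Q): it meets criterion A.
By R17 (it meets criterion A): it has marker Y.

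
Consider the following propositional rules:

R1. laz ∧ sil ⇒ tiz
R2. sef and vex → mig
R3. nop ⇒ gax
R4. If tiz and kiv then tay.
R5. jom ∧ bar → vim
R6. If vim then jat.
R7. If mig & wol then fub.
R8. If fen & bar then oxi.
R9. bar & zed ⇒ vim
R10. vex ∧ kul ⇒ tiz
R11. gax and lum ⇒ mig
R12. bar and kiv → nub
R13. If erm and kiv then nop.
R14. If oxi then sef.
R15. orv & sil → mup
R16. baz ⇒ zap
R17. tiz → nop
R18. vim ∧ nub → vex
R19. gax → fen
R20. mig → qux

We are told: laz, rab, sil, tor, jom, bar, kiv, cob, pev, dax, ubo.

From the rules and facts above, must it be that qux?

tiz  (by R1: laz, sil)
vim  (by R5: jom, bar)
nub  (by R12: bar, kiv)
nop  (by R17: tiz)
vex  (by R18: vim, nub)
gax  (by R3: nop)
fen  (by R19: gax)
oxi  (by R8: fen, bar)
sef  (by R14: oxi)
mig  (by R2: sef, vex)
qux  (by R20: mig)

Yes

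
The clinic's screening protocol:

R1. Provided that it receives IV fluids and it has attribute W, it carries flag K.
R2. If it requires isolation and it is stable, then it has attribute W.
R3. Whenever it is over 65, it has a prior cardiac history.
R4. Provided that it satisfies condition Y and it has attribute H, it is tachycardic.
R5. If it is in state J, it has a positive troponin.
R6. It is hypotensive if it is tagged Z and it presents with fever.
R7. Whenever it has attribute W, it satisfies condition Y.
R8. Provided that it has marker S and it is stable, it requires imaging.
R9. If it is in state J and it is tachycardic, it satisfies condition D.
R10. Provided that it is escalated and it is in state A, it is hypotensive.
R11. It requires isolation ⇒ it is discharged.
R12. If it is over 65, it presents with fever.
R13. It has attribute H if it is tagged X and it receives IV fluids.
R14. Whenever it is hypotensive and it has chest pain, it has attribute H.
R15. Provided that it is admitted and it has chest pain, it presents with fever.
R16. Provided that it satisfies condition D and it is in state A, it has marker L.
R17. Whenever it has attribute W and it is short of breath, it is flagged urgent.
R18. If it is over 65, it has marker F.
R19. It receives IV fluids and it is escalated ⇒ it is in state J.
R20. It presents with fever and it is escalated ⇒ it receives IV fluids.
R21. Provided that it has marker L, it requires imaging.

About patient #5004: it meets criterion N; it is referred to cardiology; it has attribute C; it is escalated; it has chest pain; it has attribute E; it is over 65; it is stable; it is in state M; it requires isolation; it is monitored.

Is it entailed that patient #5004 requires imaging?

Forward chaining from the given facts derives: has attribute W, has a prior cardiac history, satisfies condition Y, is discharged, presents with fever, has marker F, receives IV fluids, carries flag K, is in state J, has a positive troponin.
Rules concluding "it requires imaging": R8 needs "it has marker S"; R21 needs "it has marker L" — none of these are established.

No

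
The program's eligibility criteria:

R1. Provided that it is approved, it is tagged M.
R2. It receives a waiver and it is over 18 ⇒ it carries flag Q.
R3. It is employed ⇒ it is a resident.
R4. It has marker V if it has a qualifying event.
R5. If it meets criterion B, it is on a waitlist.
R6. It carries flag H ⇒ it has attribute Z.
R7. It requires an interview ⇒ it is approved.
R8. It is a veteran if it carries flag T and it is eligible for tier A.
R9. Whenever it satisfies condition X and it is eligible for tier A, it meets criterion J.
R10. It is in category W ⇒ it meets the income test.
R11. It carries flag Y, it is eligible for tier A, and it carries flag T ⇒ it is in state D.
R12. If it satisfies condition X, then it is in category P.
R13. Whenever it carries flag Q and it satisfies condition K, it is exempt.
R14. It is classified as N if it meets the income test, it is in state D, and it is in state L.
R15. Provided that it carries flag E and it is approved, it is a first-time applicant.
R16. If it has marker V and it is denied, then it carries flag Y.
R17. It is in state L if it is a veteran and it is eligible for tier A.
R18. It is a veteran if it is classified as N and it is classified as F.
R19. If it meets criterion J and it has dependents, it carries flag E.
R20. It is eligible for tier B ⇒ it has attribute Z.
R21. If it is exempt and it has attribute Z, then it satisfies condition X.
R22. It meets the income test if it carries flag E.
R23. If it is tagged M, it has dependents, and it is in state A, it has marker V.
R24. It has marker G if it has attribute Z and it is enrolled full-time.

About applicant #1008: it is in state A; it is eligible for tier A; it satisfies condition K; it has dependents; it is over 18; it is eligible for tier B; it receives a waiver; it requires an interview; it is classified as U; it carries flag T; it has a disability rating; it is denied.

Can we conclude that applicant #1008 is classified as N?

Yes

By R2 (it receives a waiver, it is over 18): it carries flag Q.
By R7 (it requires an interview): it is approved.
By R8 (it carries flag T, it is eligible for tier A): it is a veteran.
By R13 (it carries flag Q, it satisfies condition K): it is exempt.
By R17 (it is a veteran, it is eligible for tier A): it is in state L.
By R20 (it is eligible for tier B): it has attribute Z.
By R21 (it is exempt, it has attribute Z): it satisfies condition X.
By R1 (it is approved): it is tagged M.
By R9 (it satisfies condition X, it is eligible for tier A): it meets criterion J.
By R19 (it meets criterion J, it has dependents): it carries flag E.
By R22 (it carries flag E): it meets the income test.
By R23 (it is tagged M, it has dependents, it is in state A): it has marker V.
By R16 (it has marker V, it is denied): it carries flag Y.
By R11 (it carries flag Y, it is eligible for tier A, it carries flag T): it is in state D.
By R14 (it meets the income test, it is in state D, it is in state L): it is classified as N.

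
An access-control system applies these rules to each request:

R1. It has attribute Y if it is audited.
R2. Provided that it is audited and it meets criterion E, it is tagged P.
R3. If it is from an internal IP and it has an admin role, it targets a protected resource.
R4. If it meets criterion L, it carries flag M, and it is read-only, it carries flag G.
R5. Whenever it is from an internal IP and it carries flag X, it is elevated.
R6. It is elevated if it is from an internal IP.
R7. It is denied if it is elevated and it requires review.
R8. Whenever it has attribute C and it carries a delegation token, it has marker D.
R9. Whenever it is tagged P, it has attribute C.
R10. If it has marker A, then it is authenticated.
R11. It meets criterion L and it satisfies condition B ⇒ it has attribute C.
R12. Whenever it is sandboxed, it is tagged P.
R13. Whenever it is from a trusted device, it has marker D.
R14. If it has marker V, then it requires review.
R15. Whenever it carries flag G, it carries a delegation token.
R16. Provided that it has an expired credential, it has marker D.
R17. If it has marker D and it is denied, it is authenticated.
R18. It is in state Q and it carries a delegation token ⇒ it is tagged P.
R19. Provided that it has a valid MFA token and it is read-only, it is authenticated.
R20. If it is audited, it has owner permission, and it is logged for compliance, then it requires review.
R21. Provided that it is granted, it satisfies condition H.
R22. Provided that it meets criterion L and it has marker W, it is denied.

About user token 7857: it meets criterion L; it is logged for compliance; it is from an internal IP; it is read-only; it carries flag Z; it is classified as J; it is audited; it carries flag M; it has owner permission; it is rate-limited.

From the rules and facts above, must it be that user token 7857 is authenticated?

Forward chaining from the given facts derives: has attribute Y, carries flag G, is elevated, carries a delegation token, requires review, is denied.
Rules concluding "it is authenticated": R10 needs "it has marker A"; R17 needs "it has marker D"; R19 needs "it has a valid MFA token" — none of these are established.

No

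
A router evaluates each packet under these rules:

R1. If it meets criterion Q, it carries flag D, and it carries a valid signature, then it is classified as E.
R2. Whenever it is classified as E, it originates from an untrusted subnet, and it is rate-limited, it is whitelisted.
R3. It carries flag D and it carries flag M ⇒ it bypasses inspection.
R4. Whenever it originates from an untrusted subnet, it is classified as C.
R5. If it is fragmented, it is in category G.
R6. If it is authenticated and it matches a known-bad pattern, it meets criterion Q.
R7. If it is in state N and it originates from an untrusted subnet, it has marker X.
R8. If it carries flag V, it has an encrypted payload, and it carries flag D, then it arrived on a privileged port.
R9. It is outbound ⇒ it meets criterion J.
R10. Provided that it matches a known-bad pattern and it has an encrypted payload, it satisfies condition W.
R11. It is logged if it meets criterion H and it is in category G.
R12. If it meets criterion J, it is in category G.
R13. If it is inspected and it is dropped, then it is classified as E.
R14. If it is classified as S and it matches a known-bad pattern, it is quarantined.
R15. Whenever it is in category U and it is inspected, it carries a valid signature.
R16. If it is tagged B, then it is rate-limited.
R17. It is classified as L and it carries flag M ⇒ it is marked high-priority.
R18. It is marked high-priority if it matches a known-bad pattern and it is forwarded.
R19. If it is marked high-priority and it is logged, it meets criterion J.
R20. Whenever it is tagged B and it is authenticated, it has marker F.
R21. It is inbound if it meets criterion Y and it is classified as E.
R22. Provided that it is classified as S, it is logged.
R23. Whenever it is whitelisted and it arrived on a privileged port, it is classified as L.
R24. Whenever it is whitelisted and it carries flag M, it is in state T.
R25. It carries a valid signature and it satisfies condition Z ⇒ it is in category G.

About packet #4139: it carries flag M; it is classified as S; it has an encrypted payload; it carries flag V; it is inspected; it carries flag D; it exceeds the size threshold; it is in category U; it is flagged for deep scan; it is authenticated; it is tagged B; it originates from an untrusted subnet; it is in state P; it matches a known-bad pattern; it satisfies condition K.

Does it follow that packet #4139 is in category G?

Yes

By R6 (it is authenticated, it matches a known-bad pattern): it meets criterion Q.
By R8 (it carries flag V, it has an encrypted payload, it carries flag D): it arrived on a privileged port.
By R15 (it is in category U, it is inspected): it carries a valid signature.
By R16 (it is tagged B): it is rate-limited.
By R22 (it is classified as S): it is logged.
By R1 (it meets criterion Q, it carries flag D, it carries a valid signature): it is classified as E.
By R2 (it is classified as E, it originates from an untrusted subnet, it is rate-limited): it is whitelisted.
By R23 (it is whitelisted, it arrived on a privileged port): it is classified as L.
By R17 (it is classified as L, it carries flag M): it is marked high-priority.
By R19 (it is marked high-priority, it is logged): it meets criterion J.
By R12 (it meets criterion J): it is in category G.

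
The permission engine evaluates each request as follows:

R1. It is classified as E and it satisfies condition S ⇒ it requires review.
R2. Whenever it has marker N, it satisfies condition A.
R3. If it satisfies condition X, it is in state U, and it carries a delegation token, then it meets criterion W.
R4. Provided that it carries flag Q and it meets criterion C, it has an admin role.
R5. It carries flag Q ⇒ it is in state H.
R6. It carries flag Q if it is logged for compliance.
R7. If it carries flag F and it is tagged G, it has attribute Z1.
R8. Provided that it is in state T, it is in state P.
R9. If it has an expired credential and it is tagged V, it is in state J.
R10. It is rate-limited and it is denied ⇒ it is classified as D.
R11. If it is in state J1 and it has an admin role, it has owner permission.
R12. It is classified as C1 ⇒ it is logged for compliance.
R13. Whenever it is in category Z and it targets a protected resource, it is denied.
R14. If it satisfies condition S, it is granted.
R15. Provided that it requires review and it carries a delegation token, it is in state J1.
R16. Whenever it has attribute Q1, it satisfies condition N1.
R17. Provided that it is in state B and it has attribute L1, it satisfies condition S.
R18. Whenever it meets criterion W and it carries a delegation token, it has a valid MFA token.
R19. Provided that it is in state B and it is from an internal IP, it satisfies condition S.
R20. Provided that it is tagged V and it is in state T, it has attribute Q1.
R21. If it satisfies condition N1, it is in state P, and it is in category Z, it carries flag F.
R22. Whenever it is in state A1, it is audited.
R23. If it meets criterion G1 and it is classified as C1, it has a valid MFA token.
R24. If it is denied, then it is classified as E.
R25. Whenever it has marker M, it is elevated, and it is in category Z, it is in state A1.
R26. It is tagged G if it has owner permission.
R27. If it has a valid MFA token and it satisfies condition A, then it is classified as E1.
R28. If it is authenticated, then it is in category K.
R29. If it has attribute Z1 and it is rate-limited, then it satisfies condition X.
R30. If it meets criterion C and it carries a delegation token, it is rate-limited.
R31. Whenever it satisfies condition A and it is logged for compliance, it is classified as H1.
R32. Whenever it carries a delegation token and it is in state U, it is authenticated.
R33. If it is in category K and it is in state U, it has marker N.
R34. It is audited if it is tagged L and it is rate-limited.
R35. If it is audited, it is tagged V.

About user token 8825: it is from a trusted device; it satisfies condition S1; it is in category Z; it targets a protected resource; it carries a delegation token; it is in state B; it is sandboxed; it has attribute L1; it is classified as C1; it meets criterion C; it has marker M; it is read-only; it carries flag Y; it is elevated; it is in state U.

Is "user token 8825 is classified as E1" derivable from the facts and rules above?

No

Forward chaining from the given facts derives: is logged for compliance, is denied, satisfies condition S, is classified as E, is in state A1, is rate-limited, is authenticated, requires review, carries flag Q, is classified as D, is granted, is in state J1, is audited, is in category K, has marker N, is tagged V, satisfies condition A, has an admin role, is in state H, has owner permission, is tagged G, is classified as H1.
The only rule concluding "it is classified as E1" is R27, which needs "it has a valid MFA token"; that is never established.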